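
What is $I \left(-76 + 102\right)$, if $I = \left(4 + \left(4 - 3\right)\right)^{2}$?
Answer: $650$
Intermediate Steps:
$I = 25$ ($I = \left(4 + \left(4 - 3\right)\right)^{2} = \left(4 + 1\right)^{2} = 5^{2} = 25$)
$I \left(-76 + 102\right) = 25 \left(-76 + 102\right) = 25 \cdot 26 = 650$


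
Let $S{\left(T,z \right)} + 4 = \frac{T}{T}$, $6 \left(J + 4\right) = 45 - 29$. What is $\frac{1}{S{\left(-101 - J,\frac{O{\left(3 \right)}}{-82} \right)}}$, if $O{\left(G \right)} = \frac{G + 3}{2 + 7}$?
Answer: $- \frac{1}{3} \approx -0.33333$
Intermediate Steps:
$J = - \frac{4}{3}$ ($J = -4 + \frac{45 - 29}{6} = -4 + \frac{1}{6} \cdot 16 = -4 + \frac{8}{3} = - \frac{4}{3} \approx -1.3333$)
$O{\left(G \right)} = \frac{1}{3} + \frac{G}{9}$ ($O{\left(G \right)} = \frac{3 + G}{9} = \left(3 + G\right) \frac{1}{9} = \frac{1}{3} + \frac{G}{9}$)
$S{\left(T,z \right)} = -3$ ($S{\left(T,z \right)} = -4 + \frac{T}{T} = -4 + 1 = -3$)
$\frac{1}{S{\left(-101 - J,\frac{O{\left(3 \right)}}{-82} \right)}} = \frac{1}{-3} = - \frac{1}{3}$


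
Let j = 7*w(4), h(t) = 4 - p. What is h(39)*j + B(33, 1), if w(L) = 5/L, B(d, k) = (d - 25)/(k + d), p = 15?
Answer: -6529/68 ≈ -96.015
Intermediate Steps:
B(d, k) = (-25 + d)/(d + k)
h(t) = -11 (h(t) = 4 - 1*15 = 4 - 15 = -11)
j = 35/4 (j = 7*(5/4) = 35/4 ≈ 8.7500)
h(39)*j + B(33, 1) = -11*35/4 + (-25 + 33)/(33 + 1) = -385/4 + 8/34 = -385/4 + (1/34)*8 = -385/4 + 4/17 = -6529/68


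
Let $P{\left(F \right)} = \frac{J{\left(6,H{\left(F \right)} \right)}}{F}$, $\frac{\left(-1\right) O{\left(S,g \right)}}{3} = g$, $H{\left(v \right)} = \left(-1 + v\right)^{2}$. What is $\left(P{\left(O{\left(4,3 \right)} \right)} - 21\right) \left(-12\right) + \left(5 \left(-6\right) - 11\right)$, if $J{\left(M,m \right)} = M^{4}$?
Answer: $1939$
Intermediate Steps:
$O{\left(S,g \right)} = - 3 g$
$P{\left(F \right)} = \frac{1296}{F}$ ($P{\left(F \right)} = \frac{6^{4}}{F} = \frac{1296}{F}$)
$\left(P{\left(O{\left(4,3 \right)} \right)} - 21\right) \left(-12\right) + \left(5 \left(-6\right) - 11\right) = \left(\frac{1296}{\left(-3\right) 3} - 21\right) \left(-12\right) + \left(5 \left(-6\right) - 11\right) = \left(\frac{1296}{-9} - 21\right) \left(-12\right) - 41 = \left(1296 \left(- \frac{1}{9}\right) - 21\right) \left(-12\right) - 41 = \left(-144 - 21\right) \left(-12\right) - 41 = \left(-165\right) \left(-12\right) - 41 = 1980 - 41 = 1939$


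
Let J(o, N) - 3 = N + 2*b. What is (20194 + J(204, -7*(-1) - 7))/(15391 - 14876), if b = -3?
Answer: 20191/515 ≈ 39.206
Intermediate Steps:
J(o, N) = -3 + N (J(o, N) = 3 + (N + 2*(-3)) = 3 + (N - 6) = 3 + (-6 + N) = -3 + N)
(20194 + J(204, -7*(-1) - 7))/(15391 - 14876) = (20194 + (-3 + (-7*(-1) - 7)))/(15391 - 14876) = (20194 + (-3 + (7 - 7)))/515 = (20194 + (-3 + 0))*(1/515) = (20194 - 3)*(1/515) = 20191*(1/515) = 20191/515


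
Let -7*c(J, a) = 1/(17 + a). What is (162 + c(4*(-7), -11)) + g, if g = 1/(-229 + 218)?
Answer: 74791/462 ≈ 161.89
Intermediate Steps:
g = -1/11 (g = 1/(-11) = -1/11 ≈ -0.090909)
c(J, a) = -1/(7*(17 + a))
(162 + c(4*(-7), -11)) + g = (162 - 1/(119 + 7*(-11))) - 1/11 = (162 - 1/(119 - 77)) - 1/11 = (162 - 1/42) - 1/11 = 6803/42 - 1/11 = 74791/462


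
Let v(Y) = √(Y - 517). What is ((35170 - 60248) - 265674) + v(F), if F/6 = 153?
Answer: -290752 + √401 ≈ -2.9073e+5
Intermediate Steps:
F = 918 (F = 6*153 = 918)
v(Y) = √(-517 + Y)
((35170 - 60248) - 265674) + v(F) = ((35170 - 60248) - 265674) + √(-517 + 918) = (-25078 - 265674) + √401 = -290752 + √401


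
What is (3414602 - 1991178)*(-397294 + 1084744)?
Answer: 978532828800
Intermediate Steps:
(3414602 - 1991178)*(-397294 + 1084744) = 1423424*687450 = 978532828800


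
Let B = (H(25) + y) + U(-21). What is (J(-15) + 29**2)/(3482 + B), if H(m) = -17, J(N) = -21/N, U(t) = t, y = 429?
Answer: 1404/6455 ≈ 0.21751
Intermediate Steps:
B = 391 (B = (-17 + 429) - 21 = 412 - 21 = 391)
(J(-15) + 29**2)/(3482 + B) = (-21/(-15) + 29**2)/(3482 + 391) = (-21*(-1/15) + 841)/3873 = (7/5 + 841)*(1/3873) = (4212/5)*(1/3873) = 1404/6455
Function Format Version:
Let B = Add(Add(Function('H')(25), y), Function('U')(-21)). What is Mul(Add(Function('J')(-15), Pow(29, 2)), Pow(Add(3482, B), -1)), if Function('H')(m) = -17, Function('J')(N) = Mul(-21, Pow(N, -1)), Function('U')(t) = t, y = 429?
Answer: Rational(1404, 6455) ≈ 0.21751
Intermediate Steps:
B = 391 (B = Add(Add(-17, 429), -21) = Add(412, -21) = 391)
Mul(Add(Function('J')(-15), Pow(29, 2)), Pow(Add(3482, B), -1)) = Mul(Add(Mul(-21, Pow(-15, -1)), Pow(29, 2)), Pow(Add(3482, 391), -1)) = Mul(Add(Mul(-21, Rational(-1, 15)), 841), Pow(3873, -1)) = Mul(Add(Rational(7, 5), 841), Rational(1, 3873)) = Mul(Rational(4212, 5), Rational(1, 3873)) = Rational(1404, 6455)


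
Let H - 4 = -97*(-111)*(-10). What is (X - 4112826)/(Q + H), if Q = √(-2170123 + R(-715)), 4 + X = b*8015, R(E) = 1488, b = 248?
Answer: 228802093260/11594136191 + 2125110*I*√2168635/11594136191 ≈ 19.734 + 0.26992*I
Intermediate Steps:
X = 1987716 (X = -4 + 248*8015 = -4 + 1987720 = 1987716)
H = -107666 (H = 4 - 97*(-111)*(-10) = 4 + 10767*(-10) = 4 - 107670 = -107666)
Q = I*√2168635 (Q = √(-2170123 + 1488) = √(-2168635) = I*√2168635 ≈ 1472.6*I)
(X - 4112826)/(Q + H) = (1987716 - 4112826)/(I*√2168635 - 107666) = -2125110/(-107666 + I*√2168635)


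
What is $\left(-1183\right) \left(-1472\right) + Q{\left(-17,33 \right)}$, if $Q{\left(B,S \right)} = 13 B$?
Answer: $1741155$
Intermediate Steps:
$\left(-1183\right) \left(-1472\right) + Q{\left(-17,33 \right)} = \left(-1183\right) \left(-1472\right) + 13 \left(-17\right) = 1741376 - 221 = 1741155$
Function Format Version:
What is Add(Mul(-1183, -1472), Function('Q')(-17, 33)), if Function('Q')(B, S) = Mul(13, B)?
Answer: 1741155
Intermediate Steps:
Add(Mul(-1183, -1472), Function('Q')(-17, 33)) = Add(Mul(-1183, -1472), Mul(13, -17)) = Add(1741376, -221) = 1741155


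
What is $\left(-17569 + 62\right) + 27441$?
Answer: $9934$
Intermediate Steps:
$\left(-17569 + 62\right) + 27441 = -17507 + 27441 = 9934$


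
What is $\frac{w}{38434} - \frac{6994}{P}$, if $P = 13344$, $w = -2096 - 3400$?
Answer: $- \frac{85536505}{128215824} \approx -0.66713$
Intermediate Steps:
$w = -5496$
$\frac{w}{38434} - \frac{6994}{P} = - \frac{5496}{38434} - \frac{6994}{13344} = \left(-5496\right) \frac{1}{38434} - \frac{3497}{6672} = - \frac{2748}{19217} - \frac{3497}{6672} = - \frac{85536505}{128215824}$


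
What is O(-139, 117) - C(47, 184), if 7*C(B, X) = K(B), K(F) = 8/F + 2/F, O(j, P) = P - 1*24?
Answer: 30587/329 ≈ 92.970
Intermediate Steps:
O(j, P) = -24 + P (O(j, P) = P - 24 = -24 + P)
K(F) = 10/F
C(B, X) = 10/(7*B) (C(B, X) = (10/B)/7 = 10/(7*B))
O(-139, 117) - C(47, 184) = (-24 + 117) - 10/(7*47) = 93 - 10/(7*47) = 93 - 1*10/329 = 93 - 10/329 = 30587/329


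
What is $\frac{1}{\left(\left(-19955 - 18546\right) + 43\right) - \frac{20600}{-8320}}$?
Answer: $- \frac{208}{7998749} \approx -2.6004 \cdot 10^{-5}$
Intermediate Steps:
$\frac{1}{\left(\left(-19955 - 18546\right) + 43\right) - \frac{20600}{-8320}} = \frac{1}{\left(-38501 + 43\right) - - \frac{515}{208}} = \frac{1}{-38458 + \frac{515}{208}} = \frac{1}{- \frac{7998749}{208}} = - \frac{208}{7998749}$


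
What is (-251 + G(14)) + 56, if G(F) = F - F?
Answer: -195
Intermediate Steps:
G(F) = 0
(-251 + G(14)) + 56 = (-251 + 0) + 56 = -251 + 56 = -195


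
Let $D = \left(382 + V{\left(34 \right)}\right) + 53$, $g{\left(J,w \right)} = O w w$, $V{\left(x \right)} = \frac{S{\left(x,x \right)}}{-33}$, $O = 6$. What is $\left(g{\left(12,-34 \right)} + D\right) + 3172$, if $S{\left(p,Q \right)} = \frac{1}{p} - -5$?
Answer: $\frac{3943025}{374} \approx 10543.0$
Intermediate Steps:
$S{\left(p,Q \right)} = 5 + \frac{1}{p}$ ($S{\left(p,Q \right)} = \frac{1}{p} + 5 = 5 + \frac{1}{p}$)
$V{\left(x \right)} = - \frac{5}{33} - \frac{1}{33 x}$ ($V{\left(x \right)} = \frac{5 + \frac{1}{x}}{-33} = \left(5 + \frac{1}{x}\right) \left(- \frac{1}{33}\right) = - \frac{5}{33} - \frac{1}{33 x}$)
$g{\left(J,w \right)} = 6 w^{2}$ ($g{\left(J,w \right)} = 6 w w = 6 w^{2}$)
$D = \frac{162633}{374}$ ($D = \left(382 + \frac{-1 - 170}{33 \cdot 34}\right) + 53 = \left(382 + \frac{1}{33} \cdot \frac{1}{34} \left(-1 - 170\right)\right) + 53 = \left(382 + \frac{1}{33} \cdot \frac{1}{34} \left(-171\right)\right) + 53 = \left(382 - \frac{57}{374}\right) + 53 = \frac{142811}{374} + 53 = \frac{162633}{374} \approx 434.85$)
$\left(g{\left(12,-34 \right)} + D\right) + 3172 = \left(6 \left(-34\right)^{2} + \frac{162633}{374}\right) + 3172 = \left(6 \cdot 1156 + \frac{162633}{374}\right) + 3172 = \left(6936 + \frac{162633}{374}\right) + 3172 = \frac{2756697}{374} + 3172 = \frac{3943025}{374}$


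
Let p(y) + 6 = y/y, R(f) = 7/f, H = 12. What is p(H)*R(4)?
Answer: -35/4 ≈ -8.7500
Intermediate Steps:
p(y) = -5 (p(y) = -6 + y/y = -6 + 1 = -5)
p(H)*R(4) = -35/4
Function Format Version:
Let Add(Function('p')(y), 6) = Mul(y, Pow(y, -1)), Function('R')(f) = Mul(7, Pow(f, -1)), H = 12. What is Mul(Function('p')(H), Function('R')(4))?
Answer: Rational(-35, 4) ≈ -8.7500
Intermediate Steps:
Function('p')(y) = -5 (Function('p')(y) = Add(-6, Mul(y, Pow(y, -1))) = Add(-6, 1) = -5)
Mul(Function('p')(H), Function('R')(4)) = Mul(-5, Mul(7, Pow(4, -1))) = Mul(-5, Mul(7, Rational(1, 4))) = Mul(-5, Rational(7, 4)) = Rational(-35, 4)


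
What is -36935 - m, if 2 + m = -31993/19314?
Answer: -713291969/19314 ≈ -36931.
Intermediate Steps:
m = -70621/19314 (m = -2 - 31993/19314 = -70621/19314 ≈ -3.6565)
-36935 - m = -36935 - 1*(-70621/19314) = -36935 + 70621/19314 = -713291969/19314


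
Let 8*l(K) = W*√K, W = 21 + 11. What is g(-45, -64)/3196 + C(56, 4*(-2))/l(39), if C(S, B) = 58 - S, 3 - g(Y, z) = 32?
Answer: -29/3196 + √39/78 ≈ 0.070990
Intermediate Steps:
W = 32
g(Y, z) = -29 (g(Y, z) = 3 - 1*32 = 3 - 32 = -29)
l(K) = 4*√K (l(K) = (32*√K)/8 = 4*√K)
g(-45, -64)/3196 + C(56, 4*(-2))/l(39) = -29/3196 + (58 - 1*56)/((4*√39)) = -29*1/3196 + (58 - 56)*(√39/156) = -29/3196 + 2*(√39/156) = -29/3196 + √39/78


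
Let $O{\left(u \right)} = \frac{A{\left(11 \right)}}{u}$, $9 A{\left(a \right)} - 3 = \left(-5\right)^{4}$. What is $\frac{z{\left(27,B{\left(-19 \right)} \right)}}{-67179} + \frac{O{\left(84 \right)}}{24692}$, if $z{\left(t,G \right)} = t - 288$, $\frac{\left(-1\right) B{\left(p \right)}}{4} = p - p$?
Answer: $\frac{58503751}{14929054812} \approx 0.0039188$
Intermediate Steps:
$A{\left(a \right)} = \frac{628}{9}$ ($A{\left(a \right)} = \frac{1}{3} + \frac{\left(-5\right)^{4}}{9} = \frac{1}{3} + \frac{1}{9} \cdot 625 = \frac{1}{3} + \frac{625}{9} = \frac{628}{9}$)
$B{\left(p \right)} = 0$ ($B{\left(p \right)} = - 4 \left(p - p\right) = \left(-4\right) 0 = 0$)
$O{\left(u \right)} = \frac{628}{9 u}$
$z{\left(t,G \right)} = -288 + t$ ($z{\left(t,G \right)} = t - 288 = -288 + t$)
$\frac{z{\left(27,B{\left(-19 \right)} \right)}}{-67179} + \frac{O{\left(84 \right)}}{24692} = \frac{-288 + 27}{-67179} + \frac{\frac{628}{9} \cdot \frac{1}{84}}{24692} = \left(-261\right) \left(- \frac{1}{67179}\right) + \frac{628}{9} \cdot \frac{1}{84} \cdot \frac{1}{24692} = \frac{87}{22393} + \frac{157}{189} \cdot \frac{1}{24692} = \frac{87}{22393} + \frac{157}{4666788} = \frac{58503751}{14929054812}$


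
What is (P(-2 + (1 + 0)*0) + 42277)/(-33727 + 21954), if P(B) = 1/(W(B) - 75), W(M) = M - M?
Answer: -3170774/882975 ≈ -3.5910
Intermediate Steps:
W(M) = 0
P(B) = -1/75 (P(B) = 1/(0 - 75) = 1/(-75) = -1/75)
(P(-2 + (1 + 0)*0) + 42277)/(-33727 + 21954) = (-1/75 + 42277)/(-33727 + 21954) = (3170774/75)/(-11773) = (3170774/75)*(-1/11773) = -3170774/882975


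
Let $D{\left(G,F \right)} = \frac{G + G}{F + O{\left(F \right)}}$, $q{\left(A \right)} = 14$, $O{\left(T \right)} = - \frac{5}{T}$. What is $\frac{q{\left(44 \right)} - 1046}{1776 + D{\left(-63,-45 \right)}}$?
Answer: $- \frac{69488}{119773} \approx -0.58016$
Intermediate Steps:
$D{\left(G,F \right)} = \frac{2 G}{F - \frac{5}{F}}$ ($D{\left(G,F \right)} = \frac{G + G}{F - \frac{5}{F}} = \frac{2 G}{F - \frac{5}{F}}$)
$\frac{q{\left(44 \right)} - 1046}{1776 + D{\left(-63,-45 \right)}} = \frac{14 - 1046}{1776 + 2 \left(-45\right) \left(-63\right) \frac{1}{-5 + \left(-45\right)^{2}}} = - \frac{1032}{1776 + 2 \left(-45\right) \left(-63\right) \frac{1}{-5 + 2025}} = - \frac{1032}{1776 + 2 \left(-45\right) \left(-63\right) \frac{1}{2020}} = - \frac{1032}{1776 + \frac{567}{202}} = - \frac{1032}{\frac{359319}{202}} = \left(-1032\right) \frac{202}{359319} = - \frac{69488}{119773}$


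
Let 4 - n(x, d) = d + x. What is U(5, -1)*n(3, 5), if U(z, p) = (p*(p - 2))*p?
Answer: 12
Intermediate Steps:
n(x, d) = 4 - d - x (n(x, d) = 4 - (d + x) = 4 + (-d - x) = 4 - d - x)
U(z, p) = p²*(-2 + p) (U(z, p) = (p*(-2 + p))*p = p²*(-2 + p))
U(5, -1)*n(3, 5) = ((-1)²*(-2 - 1))*(4 - 1*5 - 1*3) = (1*(-3))*(4 - 5 - 3) = -3*(-4) = 12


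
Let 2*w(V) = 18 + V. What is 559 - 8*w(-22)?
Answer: 575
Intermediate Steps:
w(V) = 9 + V/2 (w(V) = (18 + V)/2 = 9 + V/2)
559 - 8*w(-22) = 559 - 8*(9 + (½)*(-22)) = 559 - 8*(9 - 11) = 559 - 8*(-2) = 559 + 16 = 575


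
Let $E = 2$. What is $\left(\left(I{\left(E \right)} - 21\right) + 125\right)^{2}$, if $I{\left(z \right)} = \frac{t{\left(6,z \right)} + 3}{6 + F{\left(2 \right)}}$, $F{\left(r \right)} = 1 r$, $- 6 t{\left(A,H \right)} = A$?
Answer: $\frac{173889}{16} \approx 10868.0$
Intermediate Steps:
$t{\left(A,H \right)} = - \frac{A}{6}$
$F{\left(r \right)} = r$
$I{\left(z \right)} = \frac{1}{4}$ ($I{\left(z \right)} = \frac{\left(- \frac{1}{6}\right) 6 + 3}{6 + 2} = \frac{-1 + 3}{8} = 2 \cdot \frac{1}{8} = \frac{1}{4}$)
$\left(\left(I{\left(E \right)} - 21\right) + 125\right)^{2} = \left(\left(\frac{1}{4} - 21\right) + 125\right)^{2} = \left(- \frac{83}{4} + 125\right)^{2} = \left(\frac{417}{4}\right)^{2} = \frac{173889}{16}$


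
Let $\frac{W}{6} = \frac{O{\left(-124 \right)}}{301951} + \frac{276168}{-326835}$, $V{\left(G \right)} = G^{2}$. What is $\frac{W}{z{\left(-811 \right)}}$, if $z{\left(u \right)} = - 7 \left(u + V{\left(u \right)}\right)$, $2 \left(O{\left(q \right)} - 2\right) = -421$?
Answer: $\frac{55638232577}{50422739077579050} \approx 1.1034 \cdot 10^{-6}$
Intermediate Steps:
$O{\left(q \right)} = - \frac{417}{2}$ ($O{\left(q \right)} = 2 + \frac{1}{2} \left(-421\right) = 2 - \frac{421}{2} = - \frac{417}{2}$)
$z{\left(u \right)} = - 7 u - 7 u^{2}$ ($z{\left(u \right)} = - 7 \left(u + u^{2}\right) = - 7 u - 7 u^{2}$)
$W = - \frac{55638232577}{10965350565}$ ($W = 6 \left(- \frac{417}{2 \cdot 301951} + \frac{276168}{-326835}\right) = 6 \left(\left(- \frac{417}{2}\right) \frac{1}{301951} + 276168 \left(- \frac{1}{326835}\right)\right) = 6 \left(- \frac{417}{603902} - \frac{92056}{108945}\right) = 6 \left(- \frac{55638232577}{65792103390}\right) = - \frac{55638232577}{10965350565} \approx -5.074$)
$\frac{W}{z{\left(-811 \right)}} = - \frac{55638232577}{10965350565 \cdot 7 \left(-811\right) \left(-1 - -811\right)} = - \frac{55638232577}{10965350565 \cdot 7 \left(-811\right) \left(-1 + 811\right)} = - \frac{55638232577}{10965350565 \cdot 7 \left(-811\right) 810} = - \frac{55638232577}{10965350565 \left(-4598370\right)} = \left(- \frac{55638232577}{10965350565}\right) \left(- \frac{1}{4598370}\right) = \frac{55638232577}{50422739077579050}$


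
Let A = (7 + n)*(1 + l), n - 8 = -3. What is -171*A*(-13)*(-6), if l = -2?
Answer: 160056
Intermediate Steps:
n = 5 (n = 8 - 3 = 5)
A = -12 (A = (7 + 5)*(1 - 2) = 12*(-1) = -12)
-171*A*(-13)*(-6) = -171*(-12*(-13))*(-6) = -26676*(-6) = -171*(-936) = 160056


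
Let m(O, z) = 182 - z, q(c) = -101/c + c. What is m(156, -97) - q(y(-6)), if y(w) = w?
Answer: 1609/6 ≈ 268.17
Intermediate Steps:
q(c) = c - 101/c
m(156, -97) - q(y(-6)) = (182 - 1*(-97)) - (-6 - 101/(-6)) = (182 + 97) - (-6 - 101*(-⅙)) = 279 - (-6 + 101/6) = 279 - 1*65/6 = 279 - 65/6 = 1609/6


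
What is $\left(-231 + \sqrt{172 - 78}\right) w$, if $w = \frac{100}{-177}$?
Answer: $\frac{7700}{59} - \frac{100 \sqrt{94}}{177} \approx 125.03$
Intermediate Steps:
$w = - \frac{100}{177}$ ($w = 100 \left(- \frac{1}{177}\right) = - \frac{100}{177} \approx -0.56497$)
$\left(-231 + \sqrt{172 - 78}\right) w = \left(-231 + \sqrt{172 - 78}\right) \left(- \frac{100}{177}\right) = \left(-231 + \sqrt{94}\right) \left(- \frac{100}{177}\right) = \frac{7700}{59} - \frac{100 \sqrt{94}}{177}$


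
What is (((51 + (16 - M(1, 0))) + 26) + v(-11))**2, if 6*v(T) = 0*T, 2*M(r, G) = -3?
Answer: 35721/4 ≈ 8930.3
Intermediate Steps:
M(r, G) = -3/2 (M(r, G) = (1/2)*(-3) = -3/2)
v(T) = 0 (v(T) = (0*T)/6 = (1/6)*0 = 0)
(((51 + (16 - M(1, 0))) + 26) + v(-11))**2 = (((51 + (16 - 1*(-3/2))) + 26) + 0)**2 = (((51 + (16 + 3/2)) + 26) + 0)**2 = (((51 + 35/2) + 26) + 0)**2 = ((137/2 + 26) + 0)**2 = (189/2 + 0)**2 = (189/2)**2 = 35721/4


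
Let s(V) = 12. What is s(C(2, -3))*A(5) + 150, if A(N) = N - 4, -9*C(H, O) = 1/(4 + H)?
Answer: 162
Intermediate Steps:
C(H, O) = -1/(9*(4 + H))
A(N) = -4 + N
s(C(2, -3))*A(5) + 150 = 12*(-4 + 5) + 150 = 12*1 + 150 = 12 + 150 = 162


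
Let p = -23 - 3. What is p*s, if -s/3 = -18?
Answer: -1404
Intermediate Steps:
s = 54 (s = -3*(-18) = 54)
p = -26
p*s = -26*54 = -1404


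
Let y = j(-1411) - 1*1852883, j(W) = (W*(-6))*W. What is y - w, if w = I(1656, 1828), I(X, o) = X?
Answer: -13800065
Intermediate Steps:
j(W) = -6*W² (j(W) = (-6*W)*W = -6*W²)
y = -13798409 (y = -6*(-1411)² - 1*1852883 = -6*1990921 - 1852883 = -11945526 - 1852883 = -13798409)
w = 1656
y - w = -13798409 - 1*1656 = -13798409 - 1656 = -13800065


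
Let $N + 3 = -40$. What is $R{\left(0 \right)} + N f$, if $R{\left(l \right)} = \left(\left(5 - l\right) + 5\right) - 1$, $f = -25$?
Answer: $1084$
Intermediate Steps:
$N = -43$ ($N = -3 - 40 = -43$)
$R{\left(l \right)} = 9 - l$ ($R{\left(l \right)} = \left(10 - l\right) - 1 = 9 - l$)
$R{\left(0 \right)} + N f = \left(9 - 0\right) - -1075 = \left(9 + 0\right) + 1075 = 9 + 1075 = 1084$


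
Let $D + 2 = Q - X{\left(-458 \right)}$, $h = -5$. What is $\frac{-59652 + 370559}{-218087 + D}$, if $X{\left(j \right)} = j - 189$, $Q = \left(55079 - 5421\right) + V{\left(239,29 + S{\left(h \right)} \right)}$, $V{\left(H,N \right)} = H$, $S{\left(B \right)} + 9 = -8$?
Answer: $- \frac{310907}{167545} \approx -1.8557$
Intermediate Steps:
$S{\left(B \right)} = -17$ ($S{\left(B \right)} = -9 - 8 = -17$)
$Q = 49897$ ($Q = \left(55079 - 5421\right) + 239 = 49658 + 239 = 49897$)
$X{\left(j \right)} = -189 + j$ ($X{\left(j \right)} = j - 189 = -189 + j$)
$D = 50542$ ($D = -2 + \left(49897 - \left(-189 - 458\right)\right) = -2 + \left(49897 - -647\right) = -2 + \left(49897 + 647\right) = -2 + 50544 = 50542$)
$\frac{-59652 + 370559}{-218087 + D} = \frac{-59652 + 370559}{-218087 + 50542} = \frac{310907}{-167545} = 310907 \left(- \frac{1}{167545}\right) = - \frac{310907}{167545}$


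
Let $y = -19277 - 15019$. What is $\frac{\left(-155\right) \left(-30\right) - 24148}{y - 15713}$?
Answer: $\frac{19498}{50009} \approx 0.38989$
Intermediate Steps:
$y = -34296$ ($y = -19277 - 15019 = -34296$)
$\frac{\left(-155\right) \left(-30\right) - 24148}{y - 15713} = \frac{\left(-155\right) \left(-30\right) - 24148}{-34296 - 15713} = \frac{4650 - 24148}{-50009} = \left(-19498\right) \left(- \frac{1}{50009}\right) = \frac{19498}{50009}$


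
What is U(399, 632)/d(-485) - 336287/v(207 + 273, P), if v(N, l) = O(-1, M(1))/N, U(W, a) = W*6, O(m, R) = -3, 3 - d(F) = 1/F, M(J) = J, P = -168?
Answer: 5595898615/104 ≈ 5.3807e+7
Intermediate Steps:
d(F) = 3 - 1/F
U(W, a) = 6*W
v(N, l) = -3/N
U(399, 632)/d(-485) - 336287/v(207 + 273, P) = (6*399)/(3 - 1/(-485)) - 336287/((-3/(207 + 273))) = 2394/(3 - 1*(-1/485)) - 336287/((-3/480)) = 2394/(3 + 1/485) - 336287/((-3*1/480)) = 2394/(1456/485) - 336287/(-1/160) = 2394*(485/1456) - 336287*(-160) = 82935/104 + 53805920 = 5595898615/104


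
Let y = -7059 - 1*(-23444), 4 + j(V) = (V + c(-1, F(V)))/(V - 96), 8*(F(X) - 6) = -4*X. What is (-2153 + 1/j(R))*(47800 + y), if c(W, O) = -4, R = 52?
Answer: -7739363115/56 ≈ -1.3820e+8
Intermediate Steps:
F(X) = 6 - X/2 (F(X) = 6 + (-4*X)/8 = 6 - X/2)
j(V) = -4 + (-4 + V)/(-96 + V) (j(V) = -4 + (V - 4)/(V - 96) = -4 + (-4 + V)/(-96 + V))
y = 16385 (y = -7059 + 23444 = 16385)
(-2153 + 1/j(R))*(47800 + y) = (-2153 + 1/((380 - 3*52)/(-96 + 52)))*(47800 + 16385) = (-2153 + 1/((380 - 156)/(-44)))*64185 = (-2153 + 1/(-1/44*224))*64185 = (-2153 + 1/(-56/11))*64185 = (-2153 - 11/56)*64185 = -120579/56*64185 = -7739363115/56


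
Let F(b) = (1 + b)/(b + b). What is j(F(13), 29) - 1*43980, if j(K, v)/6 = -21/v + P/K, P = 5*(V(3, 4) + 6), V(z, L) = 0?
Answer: -8860962/203 ≈ -43650.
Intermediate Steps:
F(b) = (1 + b)/(2*b) (F(b) = (1 + b)/((2*b)) = (1 + b)*(1/(2*b)) = (1 + b)/(2*b))
P = 30 (P = 5*(0 + 6) = 5*6 = 30)
j(K, v) = -126/v + 180/K (j(K, v) = 6*(-21/v + 30/K) = -126/v + 180/K)
j(F(13), 29) - 1*43980 = (-126/29 + 180/(((½)*(1 + 13)/13))) - 1*43980 = (-126*1/29 + 180/(((½)*(1/13)*14))) - 43980 = (-126/29 + 180/(7/13)) - 43980 = (-126/29 + 180*(13/7)) - 43980 = (-126/29 + 2340/7) - 43980 = 66978/203 - 43980 = -8860962/203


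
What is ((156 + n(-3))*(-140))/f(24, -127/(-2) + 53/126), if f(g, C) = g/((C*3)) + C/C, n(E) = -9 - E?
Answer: -84567000/4531 ≈ -18664.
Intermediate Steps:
f(g, C) = 1 + g/(3*C) (f(g, C) = g/((3*C)) + 1 = g*(1/(3*C)) + 1 = g/(3*C) + 1 = 1 + g/(3*C))
((156 + n(-3))*(-140))/f(24, -127/(-2) + 53/126) = ((156 + (-9 - 1*(-3)))*(-140))/((((-127/(-2) + 53/126) + (⅓)*24)/(-127/(-2) + 53/126))) = ((156 + (-9 + 3))*(-140))/((((-127*(-½) + 53*(1/126)) + 8)/(-127*(-½) + 53*(1/126)))) = ((156 - 6)*(-140))/((((127/2 + 53/126) + 8)/(127/2 + 53/126))) = (150*(-140))/(((4027/63 + 8)/(4027/63))) = -21000/((63/4027)*(4531/63)) = -21000/4531/4027 = -21000*4027/4531 = -84567000/4531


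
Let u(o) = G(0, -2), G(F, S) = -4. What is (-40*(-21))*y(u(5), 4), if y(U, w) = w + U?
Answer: 0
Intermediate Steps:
u(o) = -4
y(U, w) = U + w
(-40*(-21))*y(u(5), 4) = (-40*(-21))*(-4 + 4) = 840*0 = 0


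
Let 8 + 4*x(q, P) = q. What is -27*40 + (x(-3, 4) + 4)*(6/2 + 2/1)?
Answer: -4295/4 ≈ -1073.8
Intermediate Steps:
x(q, P) = -2 + q/4
-27*40 + (x(-3, 4) + 4)*(6/2 + 2/1) = -27*40 + ((-2 + (¼)*(-3)) + 4)*(6/2 + 2/1) = -1080 + ((-2 - ¾) + 4)*(6*(½) + 2*1) = -1080 + (-11/4 + 4)*(3 + 2) = -1080 + (5/4)*5 = -1080 + 25/4 = -4295/4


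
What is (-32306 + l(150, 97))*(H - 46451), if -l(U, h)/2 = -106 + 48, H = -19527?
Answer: 2123831820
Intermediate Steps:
l(U, h) = 116 (l(U, h) = -2*(-106 + 48) = -2*(-58) = 116)
(-32306 + l(150, 97))*(H - 46451) = (-32306 + 116)*(-19527 - 46451) = -32190*(-65978) = 2123831820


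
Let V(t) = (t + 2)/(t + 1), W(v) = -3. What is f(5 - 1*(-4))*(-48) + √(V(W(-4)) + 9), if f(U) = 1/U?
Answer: -16/3 + √38/2 ≈ -2.2511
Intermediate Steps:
V(t) = (2 + t)/(1 + t)
f(5 - 1*(-4))*(-48) + √(V(W(-4)) + 9) = -48/(5 - 1*(-4)) + √((2 - 3)/(1 - 3) + 9) = -48/(5 + 4) + √(-1/(-2) + 9) = -48/9 + √(-½*(-1) + 9) = (⅑)*(-48) + √(½ + 9) = -16/3 + √(19/2) = -16/3 + √38/2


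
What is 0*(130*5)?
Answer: 0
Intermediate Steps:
0*(130*5) = 0*650 = 0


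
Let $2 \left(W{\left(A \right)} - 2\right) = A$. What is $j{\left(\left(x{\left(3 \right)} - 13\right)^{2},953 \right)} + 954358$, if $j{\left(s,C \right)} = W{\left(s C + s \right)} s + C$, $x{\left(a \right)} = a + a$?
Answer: $2100686$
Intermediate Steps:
$x{\left(a \right)} = 2 a$
$W{\left(A \right)} = 2 + \frac{A}{2}$
$j{\left(s,C \right)} = C + s \left(2 + \frac{s}{2} + \frac{C s}{2}\right)$ ($j{\left(s,C \right)} = \left(2 + \frac{s C + s}{2}\right) s + C = \left(2 + \frac{C s + s}{2}\right) s + C = \left(2 + \frac{s + C s}{2}\right) s + C = \left(2 + \left(\frac{s}{2} + \frac{C s}{2}\right)\right) s + C = \left(2 + \frac{s}{2} + \frac{C s}{2}\right) s + C = s \left(2 + \frac{s}{2} + \frac{C s}{2}\right) + C = C + s \left(2 + \frac{s}{2} + \frac{C s}{2}\right)$)
$j{\left(\left(x{\left(3 \right)} - 13\right)^{2},953 \right)} + 954358 = \left(953 + \frac{\left(2 \cdot 3 - 13\right)^{2} \left(4 + \left(2 \cdot 3 - 13\right)^{2} \left(1 + 953\right)\right)}{2}\right) + 954358 = \left(953 + \frac{\left(6 - 13\right)^{2} \left(4 + \left(6 - 13\right)^{2} \cdot 954\right)}{2}\right) + 954358 = \left(953 + \frac{\left(-7\right)^{2} \left(4 + \left(-7\right)^{2} \cdot 954\right)}{2}\right) + 954358 = \left(953 + \frac{1}{2} \cdot 49 \left(4 + 49 \cdot 954\right)\right) + 954358 = \left(953 + \frac{1}{2} \cdot 49 \left(4 + 46746\right)\right) + 954358 = \left(953 + \frac{1}{2} \cdot 49 \cdot 46750\right) + 954358 = \left(953 + 1145375\right) + 954358 = 1146328 + 954358 = 2100686$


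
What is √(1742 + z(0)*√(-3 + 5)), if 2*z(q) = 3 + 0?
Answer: √(6968 + 6*√2)/2 ≈ 41.763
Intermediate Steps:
z(q) = 3/2 (z(q) = (3 + 0)/2 = (½)*3 = 3/2)
√(1742 + z(0)*√(-3 + 5)) = √(1742 + 3*√(-3 + 5)/2) = √(1742 + 3*√2/2)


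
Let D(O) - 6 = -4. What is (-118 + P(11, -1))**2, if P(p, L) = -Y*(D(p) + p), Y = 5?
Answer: 33489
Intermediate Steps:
D(O) = 2 (D(O) = 6 - 4 = 2)
P(p, L) = -10 - 5*p (P(p, L) = -5*(2 + p) = -(10 + 5*p) = -10 - 5*p)
(-118 + P(11, -1))**2 = (-118 + (-10 - 5*11))**2 = (-118 + (-10 - 55))**2 = (-118 - 65)**2 = (-183)**2 = 33489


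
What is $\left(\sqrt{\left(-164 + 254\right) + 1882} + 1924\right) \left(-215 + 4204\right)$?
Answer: $7674836 + 7978 \sqrt{493} \approx 7.852 \cdot 10^{6}$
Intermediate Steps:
$\left(\sqrt{\left(-164 + 254\right) + 1882} + 1924\right) \left(-215 + 4204\right) = \left(\sqrt{90 + 1882} + 1924\right) 3989 = \left(\sqrt{1972} + 1924\right) 3989 = \left(2 \sqrt{493} + 1924\right) 3989 = \left(1924 + 2 \sqrt{493}\right) 3989 = 7674836 + 7978 \sqrt{493}$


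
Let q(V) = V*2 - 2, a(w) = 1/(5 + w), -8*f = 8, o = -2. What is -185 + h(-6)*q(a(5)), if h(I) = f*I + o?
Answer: -961/5 ≈ -192.20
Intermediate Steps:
f = -1 (f = -⅛*8 = -1)
q(V) = -2 + 2*V (q(V) = 2*V - 2 = -2 + 2*V)
h(I) = -2 - I (h(I) = -I - 2 = -2 - I)
-185 + h(-6)*q(a(5)) = -185 + (-2 - 1*(-6))*(-2 + 2/(5 + 5)) = -185 + (-2 + 6)*(-2 + 2/10) = -185 + 4*(-2 + 2*(⅒)) = -185 + 4*(-2 + ⅕) = -185 + 4*(-9/5) = -185 - 36/5 = -961/5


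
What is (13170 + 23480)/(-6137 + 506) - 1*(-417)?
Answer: 2311477/5631 ≈ 410.49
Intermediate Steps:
(13170 + 23480)/(-6137 + 506) - 1*(-417) = 36650/(-5631) + 417 = 36650*(-1/5631) + 417 = -36650/5631 + 417 = 2311477/5631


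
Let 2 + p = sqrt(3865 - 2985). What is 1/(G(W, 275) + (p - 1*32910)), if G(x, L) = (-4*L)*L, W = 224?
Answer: -7623/2556845656 - sqrt(55)/28125302216 ≈ -2.9817e-6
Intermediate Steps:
G(x, L) = -4*L**2
p = -2 + 4*sqrt(55) (p = -2 + sqrt(3865 - 2985) = -2 + sqrt(880) = -2 + 4*sqrt(55) ≈ 27.665)
1/(G(W, 275) + (p - 1*32910)) = 1/(-4*275**2 + ((-2 + 4*sqrt(55)) - 1*32910)) = 1/(-4*75625 + ((-2 + 4*sqrt(55)) - 32910)) = 1/(-302500 + (-32912 + 4*sqrt(55))) = 1/(-335412 + 4*sqrt(55))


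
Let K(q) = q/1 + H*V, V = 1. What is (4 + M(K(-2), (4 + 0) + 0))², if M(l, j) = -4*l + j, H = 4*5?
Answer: 4096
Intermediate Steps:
H = 20
K(q) = 20 + q (K(q) = q/1 + 20*1 = q*1 + 20 = q + 20 = 20 + q)
M(l, j) = j - 4*l
(4 + M(K(-2), (4 + 0) + 0))² = (4 + (((4 + 0) + 0) - 4*(20 - 2)))² = (4 + ((4 + 0) - 4*18))² = (4 + (4 - 72))² = (4 - 68)² = (-64)² = 4096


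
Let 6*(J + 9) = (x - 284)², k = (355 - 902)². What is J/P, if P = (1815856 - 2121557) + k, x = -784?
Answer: -63365/2164 ≈ -29.281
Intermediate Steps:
k = 299209 (k = (-547)² = 299209)
P = -6492 (P = (1815856 - 2121557) + 299209 = -305701 + 299209 = -6492)
J = 190095 (J = -9 + (-784 - 284)²/6 = -9 + (⅙)*(-1068)² = -9 + (⅙)*1140624 = -9 + 190104 = 190095)
J/P = 190095/(-6492) = 190095*(-1/6492) = -63365/2164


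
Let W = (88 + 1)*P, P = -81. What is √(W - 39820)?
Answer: I*√47029 ≈ 216.86*I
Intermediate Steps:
W = -7209 (W = (88 + 1)*(-81) = 89*(-81) = -7209)
√(W - 39820) = √(-7209 - 39820) = √(-47029) = I*√47029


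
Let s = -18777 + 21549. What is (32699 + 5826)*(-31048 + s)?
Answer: -1089332900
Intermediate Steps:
s = 2772
(32699 + 5826)*(-31048 + s) = (32699 + 5826)*(-31048 + 2772) = 38525*(-28276) = -1089332900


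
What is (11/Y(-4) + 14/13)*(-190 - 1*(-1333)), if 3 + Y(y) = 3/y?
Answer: -137922/65 ≈ -2121.9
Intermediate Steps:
Y(y) = -3 + 3/y
(11/Y(-4) + 14/13)*(-190 - 1*(-1333)) = (11/(-3 + 3/(-4)) + 14/13)*(-190 - 1*(-1333)) = (11/(-3 + 3*(-¼)) + 14*(1/13))*(-190 + 1333) = (11/(-3 - ¾) + 14/13)*1143 = (11/(-15/4) + 14/13)*1143 = (11*(-4/15) + 14/13)*1143 = (-44/15 + 14/13)*1143 = -362/195*1143 = -137922/65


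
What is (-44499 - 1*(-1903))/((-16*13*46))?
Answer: 463/104 ≈ 4.4519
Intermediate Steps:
(-44499 - 1*(-1903))/((-16*13*46)) = (-44499 + 1903)/((-208*46)) = -42596/(-9568) = -42596*(-1/9568) = 463/104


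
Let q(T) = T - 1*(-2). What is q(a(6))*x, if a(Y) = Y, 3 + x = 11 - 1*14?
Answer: -48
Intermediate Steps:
x = -6 (x = -3 + (11 - 1*14) = -3 + (11 - 14) = -3 - 3 = -6)
q(T) = 2 + T (q(T) = T + 2 = 2 + T)
q(a(6))*x = (2 + 6)*(-6) = 8*(-6) = -48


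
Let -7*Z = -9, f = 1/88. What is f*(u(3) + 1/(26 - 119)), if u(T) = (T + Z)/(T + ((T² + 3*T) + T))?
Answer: 437/229152 ≈ 0.0019070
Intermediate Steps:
f = 1/88 ≈ 0.011364
Z = 9/7 (Z = -⅐*(-9) = 9/7 ≈ 1.2857)
u(T) = (9/7 + T)/(T² + 5*T) (u(T) = (T + 9/7)/(T + ((T² + 3*T) + T)) = (9/7 + T)/(T + (T² + 4*T)) = (9/7 + T)/(T² + 5*T))
f*(u(3) + 1/(26 - 119)) = ((9/7 + 3)/(3*(5 + 3)) + 1/(26 - 119))/88 = ((⅓)*(30/7)/8 + 1/(-93))/88 = ((⅓)*(⅛)*(30/7) - 1/93)/88 = (5/28 - 1/93)/88 = (1/88)*(437/2604) = 437/229152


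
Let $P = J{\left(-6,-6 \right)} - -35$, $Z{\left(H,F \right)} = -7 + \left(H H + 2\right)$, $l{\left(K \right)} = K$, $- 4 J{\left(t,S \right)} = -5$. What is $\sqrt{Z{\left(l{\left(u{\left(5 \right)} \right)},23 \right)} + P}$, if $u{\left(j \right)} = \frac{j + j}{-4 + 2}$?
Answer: $\frac{15}{2} \approx 7.5$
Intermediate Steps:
$J{\left(t,S \right)} = \frac{5}{4}$ ($J{\left(t,S \right)} = \left(- \frac{1}{4}\right) \left(-5\right) = \frac{5}{4}$)
$u{\left(j \right)} = - j$ ($u{\left(j \right)} = \frac{2 j}{-2} = 2 j \left(- \frac{1}{2}\right) = - j$)
$Z{\left(H,F \right)} = -5 + H^{2}$ ($Z{\left(H,F \right)} = -7 + \left(H^{2} + 2\right) = -7 + \left(2 + H^{2}\right) = -5 + H^{2}$)
$P = \frac{145}{4}$ ($P = \frac{5}{4} - -35 = \frac{5}{4} + 35 = \frac{145}{4} \approx 36.25$)
$\sqrt{Z{\left(l{\left(u{\left(5 \right)} \right)},23 \right)} + P} = \sqrt{\left(-5 + \left(\left(-1\right) 5\right)^{2}\right) + \frac{145}{4}} = \sqrt{\left(-5 + \left(-5\right)^{2}\right) + \frac{145}{4}} = \sqrt{\left(-5 + 25\right) + \frac{145}{4}} = \sqrt{20 + \frac{145}{4}} = \sqrt{\frac{225}{4}} = \frac{15}{2}$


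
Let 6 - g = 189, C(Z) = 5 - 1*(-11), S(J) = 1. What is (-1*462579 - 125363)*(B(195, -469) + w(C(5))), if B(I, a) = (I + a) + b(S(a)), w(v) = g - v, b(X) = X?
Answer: 277508624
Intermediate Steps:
C(Z) = 16 (C(Z) = 5 + 11 = 16)
g = -183 (g = 6 - 1*189 = 6 - 189 = -183)
w(v) = -183 - v
B(I, a) = 1 + I + a (B(I, a) = (I + a) + 1 = 1 + I + a)
(-1*462579 - 125363)*(B(195, -469) + w(C(5))) = (-1*462579 - 125363)*((1 + 195 - 469) + (-183 - 1*16)) = (-462579 - 125363)*(-273 + (-183 - 16)) = -587942*(-273 - 199) = -587942*(-472) = 277508624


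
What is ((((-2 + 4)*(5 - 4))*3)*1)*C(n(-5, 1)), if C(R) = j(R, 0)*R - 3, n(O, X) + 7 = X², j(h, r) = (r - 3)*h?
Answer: -666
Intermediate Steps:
j(h, r) = h*(-3 + r) (j(h, r) = (-3 + r)*h = h*(-3 + r))
n(O, X) = -7 + X²
C(R) = -3 - 3*R² (C(R) = (R*(-3 + 0))*R - 3 = (R*(-3))*R - 3 = (-3*R)*R - 3 = -3*R² - 3 = -3 - 3*R²)
((((-2 + 4)*(5 - 4))*3)*1)*C(n(-5, 1)) = ((((-2 + 4)*(5 - 4))*3)*1)*(-3 - 3*(-7 + 1²)²) = (((2*1)*3)*1)*(-3 - 3*(-7 + 1)²) = ((2*3)*1)*(-3 - 3*(-6)²) = (6*1)*(-3 - 3*36) = 6*(-3 - 108) = 6*(-111) = -666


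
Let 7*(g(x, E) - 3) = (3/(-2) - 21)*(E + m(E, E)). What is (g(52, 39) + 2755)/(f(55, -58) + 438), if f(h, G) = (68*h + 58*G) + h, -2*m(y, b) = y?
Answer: 75469/24332 ≈ 3.1016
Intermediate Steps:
m(y, b) = -y/2
f(h, G) = 58*G + 69*h (f(h, G) = (58*G + 68*h) + h = 58*G + 69*h)
g(x, E) = 3 - 45*E/28 (g(x, E) = 3 + ((3/(-2) - 21)*(E - E/2))/7 = 3 + ((3*(-½) - 21)*(E/2))/7 = 3 + ((-3/2 - 21)*(E/2))/7 = 3 + (-45*E/4)/7 = 3 - 45*E/28)
(g(52, 39) + 2755)/(f(55, -58) + 438) = ((3 - 45/28*39) + 2755)/((58*(-58) + 69*55) + 438) = ((3 - 1755/28) + 2755)/((-3364 + 3795) + 438) = (-1671/28 + 2755)/(431 + 438) = (75469/28)/869 = (75469/28)*(1/869) = 75469/24332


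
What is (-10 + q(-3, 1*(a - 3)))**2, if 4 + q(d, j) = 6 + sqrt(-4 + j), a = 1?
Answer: (8 - I*sqrt(6))**2 ≈ 58.0 - 39.192*I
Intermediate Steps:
q(d, j) = 2 + sqrt(-4 + j) (q(d, j) = -4 + (6 + sqrt(-4 + j)) = 2 + sqrt(-4 + j))
(-10 + q(-3, 1*(a - 3)))**2 = (-10 + (2 + sqrt(-4 + 1*(1 - 3))))**2 = (-10 + (2 + sqrt(-4 + 1*(-2))))**2 = (-10 + (2 + sqrt(-4 - 2)))**2 = (-10 + (2 + sqrt(-6)))**2 = (-10 + (2 + I*sqrt(6)))**2 = (-8 + I*sqrt(6))**2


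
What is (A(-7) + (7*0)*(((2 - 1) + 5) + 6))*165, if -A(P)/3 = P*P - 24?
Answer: -12375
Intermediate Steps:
A(P) = 72 - 3*P² (A(P) = -3*(P*P - 24) = -3*(P² - 24) = -3*(-24 + P²) = 72 - 3*P²)
(A(-7) + (7*0)*(((2 - 1) + 5) + 6))*165 = ((72 - 3*(-7)²) + (7*0)*(((2 - 1) + 5) + 6))*165 = ((72 - 3*49) + 0*((1 + 5) + 6))*165 = ((72 - 147) + 0*(6 + 6))*165 = (-75 + 0*12)*165 = (-75 + 0)*165 = -75*165 = -12375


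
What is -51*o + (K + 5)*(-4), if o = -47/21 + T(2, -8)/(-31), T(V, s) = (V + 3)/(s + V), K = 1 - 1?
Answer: 40263/434 ≈ 92.772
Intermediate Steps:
K = 0
T(V, s) = (3 + V)/(V + s)
o = -2879/1302 (o = -47/21 + ((3 + 2)/(2 - 8))/(-31) = -47*1/21 + (5/(-6))*(-1/31) = -47/21 - ⅙*5*(-1/31) = -47/21 - ⅚*(-1/31) = -47/21 + 5/186 = -2879/1302 ≈ -2.2112)
-51*o + (K + 5)*(-4) = -51*(-2879/1302) + (0 + 5)*(-4) = 48943/434 + 5*(-4) = 48943/434 - 20 = 40263/434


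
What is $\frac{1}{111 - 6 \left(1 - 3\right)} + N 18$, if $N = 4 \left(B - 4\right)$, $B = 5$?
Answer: $\frac{8857}{123} \approx 72.008$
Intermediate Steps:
$N = 4$ ($N = 4 \left(5 - 4\right) = 4 \cdot 1 = 4$)
$\frac{1}{111 - 6 \left(1 - 3\right)} + N 18 = \frac{1}{111 - 6 \left(1 - 3\right)} + 4 \cdot 18 = \frac{1}{111 - -12} + 72 = \frac{1}{111 + 12} + 72 = \frac{1}{123} + 72 = \frac{8857}{123}$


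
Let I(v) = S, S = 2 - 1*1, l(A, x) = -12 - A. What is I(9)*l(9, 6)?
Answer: -21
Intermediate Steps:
S = 1 (S = 2 - 1 = 1)
I(v) = 1
I(9)*l(9, 6) = 1*(-12 - 1*9) = 1*(-12 - 9) = 1*(-21) = -21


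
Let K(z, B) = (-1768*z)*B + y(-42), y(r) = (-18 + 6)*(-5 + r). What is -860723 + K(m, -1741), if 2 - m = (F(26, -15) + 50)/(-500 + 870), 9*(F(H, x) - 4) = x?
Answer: 2697659527/555 ≈ 4.8606e+6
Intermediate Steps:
y(r) = 60 - 12*r (y(r) = -12*(-5 + r) = 60 - 12*r)
F(H, x) = 4 + x/9
m = 2063/1110 (m = 2 - ((4 + (⅑)*(-15)) + 50)/(-500 + 870) = 2 - ((4 - 5/3) + 50)/370 = 2 - (7/3 + 50)/370 = 2 - 157/(3*370) = 2 - 1*157/1110 = 2 - 157/1110 = 2063/1110 ≈ 1.8586)
K(z, B) = 564 - 1768*B*z (K(z, B) = (-1768*z)*B + (60 - 12*(-42)) = -1768*B*z + (60 + 504) = -1768*B*z + 564 = 564 - 1768*B*z)
-860723 + K(m, -1741) = -860723 + (564 - 1768*(-1741)*2063/1110) = -860723 + (564 + 3175047772/555) = -860723 + 3175360792/555 = 2697659527/555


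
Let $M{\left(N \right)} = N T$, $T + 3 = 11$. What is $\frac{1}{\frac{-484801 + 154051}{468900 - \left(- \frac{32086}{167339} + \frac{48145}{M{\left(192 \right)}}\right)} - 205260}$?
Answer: $- \frac{120514627653541}{24736917485732673660} \approx -4.8719 \cdot 10^{-6}$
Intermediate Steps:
$T = 8$ ($T = -3 + 11 = 8$)
$M{\left(N \right)} = 8 N$ ($M{\left(N \right)} = N 8 = 8 N$)
$\frac{1}{\frac{-484801 + 154051}{468900 - \left(- \frac{32086}{167339} + \frac{48145}{M{\left(192 \right)}}\right)} - 205260} = \frac{1}{\frac{-484801 + 154051}{468900 - \left(- \frac{32086}{167339} + \frac{48145}{1536}\right)} - 205260} = \frac{1}{- \frac{330750}{468900 - \left(- \frac{32086}{167339} + \frac{48145}{1536}\right)} - 205260} = \frac{1}{- \frac{330750}{468900 + \left(\frac{32086}{167339} - \frac{48145}{1536}\right)} - 205260} = \frac{1}{- \frac{330750}{468900 - \frac{8007252059}{257032704}} - 205260} = \frac{1}{- \frac{330750}{\frac{120514627653541}{257032704}} - 205260} = \frac{1}{\left(-330750\right) \frac{257032704}{120514627653541} - 205260} = \frac{1}{- \frac{85013566848000}{120514627653541} - 205260} = \frac{1}{- \frac{24736917485732673660}{120514627653541}} = - \frac{120514627653541}{24736917485732673660}$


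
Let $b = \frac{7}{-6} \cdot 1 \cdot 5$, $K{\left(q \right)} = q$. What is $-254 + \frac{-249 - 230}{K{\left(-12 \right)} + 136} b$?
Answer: $- \frac{172211}{744} \approx -231.47$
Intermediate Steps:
$b = - \frac{35}{6}$ ($b = 7 \left(- \frac{1}{6}\right) 1 \cdot 5 = \left(- \frac{7}{6}\right) 1 \cdot 5 = \left(- \frac{7}{6}\right) 5 = - \frac{35}{6} \approx -5.8333$)
$-254 + \frac{-249 - 230}{K{\left(-12 \right)} + 136} b = -254 + \frac{-249 - 230}{-12 + 136} \left(- \frac{35}{6}\right) = -254 + - \frac{479}{124} \left(- \frac{35}{6}\right) = -254 + \left(-479\right) \frac{1}{124} \left(- \frac{35}{6}\right) = -254 - - \frac{16765}{744} = -254 + \frac{16765}{744} = - \frac{172211}{744}$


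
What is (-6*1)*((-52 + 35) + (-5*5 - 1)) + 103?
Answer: 361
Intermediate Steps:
(-6*1)*((-52 + 35) + (-5*5 - 1)) + 103 = -6*(-17 + (-25 - 1)) + 103 = -6*(-17 - 26) + 103 = -6*(-43) + 103 = 258 + 103 = 361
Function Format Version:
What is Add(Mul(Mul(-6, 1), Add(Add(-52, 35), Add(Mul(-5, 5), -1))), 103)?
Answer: 361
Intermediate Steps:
Add(Mul(Mul(-6, 1), Add(Add(-52, 35), Add(Mul(-5, 5), -1))), 103) = Add(Mul(-6, Add(-17, Add(-25, -1))), 103) = Add(Mul(-6, Add(-17, -26)), 103) = Add(Mul(-6, -43), 103) = Add(258, 103) = 361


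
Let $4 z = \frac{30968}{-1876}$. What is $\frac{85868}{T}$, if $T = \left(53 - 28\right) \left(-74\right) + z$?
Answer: $- \frac{11506312}{248453} \approx -46.312$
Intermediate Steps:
$z = - \frac{553}{134}$ ($z = \frac{30968 \frac{1}{-1876}}{4} = \frac{30968 \left(- \frac{1}{1876}\right)}{4} = \frac{1}{4} \left(- \frac{1106}{67}\right) = - \frac{553}{134} \approx -4.1269$)
$T = - \frac{248453}{134}$ ($T = \left(53 - 28\right) \left(-74\right) - \frac{553}{134} = 25 \left(-74\right) - \frac{553}{134} = -1850 - \frac{553}{134} = - \frac{248453}{134} \approx -1854.1$)
$\frac{85868}{T} = \frac{85868}{- \frac{248453}{134}} = 85868 \left(- \frac{134}{248453}\right) = - \frac{11506312}{248453}$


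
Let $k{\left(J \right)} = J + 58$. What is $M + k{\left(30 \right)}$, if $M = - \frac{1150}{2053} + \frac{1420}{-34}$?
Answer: $\frac{1594108}{34901} \approx 45.675$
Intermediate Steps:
$k{\left(J \right)} = 58 + J$
$M = - \frac{1477180}{34901}$ ($M = \left(-1150\right) \frac{1}{2053} + 1420 \left(- \frac{1}{34}\right) = - \frac{1150}{2053} - \frac{710}{17} = - \frac{1477180}{34901} \approx -42.325$)
$M + k{\left(30 \right)} = - \frac{1477180}{34901} + \left(58 + 30\right) = - \frac{1477180}{34901} + 88 = \frac{1594108}{34901}$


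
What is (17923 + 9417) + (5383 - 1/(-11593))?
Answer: 379357740/11593 ≈ 32723.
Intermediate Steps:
(17923 + 9417) + (5383 - 1/(-11593)) = 27340 + (5383 - 1*(-1/11593)) = 27340 + (5383 + 1/11593) = 27340 + 62405120/11593 = 379357740/11593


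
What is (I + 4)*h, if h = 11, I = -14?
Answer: -110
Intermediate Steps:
(I + 4)*h = (-14 + 4)*11 = -10*11 = -110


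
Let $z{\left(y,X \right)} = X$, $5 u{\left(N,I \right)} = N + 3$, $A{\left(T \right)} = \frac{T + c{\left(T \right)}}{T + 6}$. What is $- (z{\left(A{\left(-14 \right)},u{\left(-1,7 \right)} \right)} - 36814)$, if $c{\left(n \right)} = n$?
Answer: $\frac{184068}{5} \approx 36814.0$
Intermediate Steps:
$A{\left(T \right)} = \frac{2 T}{6 + T}$ ($A{\left(T \right)} = \frac{T + T}{T + 6} = \frac{2 T}{6 + T}$)
$u{\left(N,I \right)} = \frac{3}{5} + \frac{N}{5}$ ($u{\left(N,I \right)} = \frac{N + 3}{5} = \frac{3 + N}{5} = \frac{3}{5} + \frac{N}{5}$)
$- (z{\left(A{\left(-14 \right)},u{\left(-1,7 \right)} \right)} - 36814) = - (\left(\frac{3}{5} + \frac{1}{5} \left(-1\right)\right) - 36814) = - (\left(\frac{3}{5} - \frac{1}{5}\right) - 36814) = - (\frac{2}{5} - 36814) = \left(-1\right) \left(- \frac{184068}{5}\right) = \frac{184068}{5}$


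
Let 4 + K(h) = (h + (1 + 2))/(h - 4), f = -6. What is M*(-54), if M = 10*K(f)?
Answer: 1998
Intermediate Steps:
K(h) = -4 + (3 + h)/(-4 + h) (K(h) = -4 + (h + (1 + 2))/(h - 4) = -4 + (h + 3)/(-4 + h) = -4 + (3 + h)/(-4 + h))
M = -37 (M = 10*((19 - 3*(-6))/(-4 - 6)) = 10*((19 + 18)/(-10)) = 10*(-1/10*37) = 10*(-37/10) = -37)
M*(-54) = -37*(-54) = 1998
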